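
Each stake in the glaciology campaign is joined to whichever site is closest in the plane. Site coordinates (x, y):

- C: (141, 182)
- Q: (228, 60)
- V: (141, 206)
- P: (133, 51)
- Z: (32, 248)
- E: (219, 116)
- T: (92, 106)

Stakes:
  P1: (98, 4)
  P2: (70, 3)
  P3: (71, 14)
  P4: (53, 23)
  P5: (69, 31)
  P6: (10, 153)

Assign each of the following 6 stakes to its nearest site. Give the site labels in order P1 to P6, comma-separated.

P, P, P, P, P, T

P1 → P (d²=3434.00)
P2 → P (d²=6273.00)
P3 → P (d²=5213.00)
P4 → P (d²=7184.00)
P5 → P (d²=4496.00)
P6 → T (d²=8933.00)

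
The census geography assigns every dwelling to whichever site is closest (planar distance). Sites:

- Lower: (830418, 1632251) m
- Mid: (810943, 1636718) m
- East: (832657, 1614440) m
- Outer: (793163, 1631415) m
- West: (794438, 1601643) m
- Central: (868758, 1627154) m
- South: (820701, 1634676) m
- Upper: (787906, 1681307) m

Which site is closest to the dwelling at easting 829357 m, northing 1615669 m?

Squared distances to each site:
Lower: 276088445.000; Mid: 782135797.000; East: 12400441.000; Outer: 1557942152.000; West: 1416065237.000; Central: 1684344026.000; South: 436192385.000; Upper: 6026532445.000.
Minimum at East.

East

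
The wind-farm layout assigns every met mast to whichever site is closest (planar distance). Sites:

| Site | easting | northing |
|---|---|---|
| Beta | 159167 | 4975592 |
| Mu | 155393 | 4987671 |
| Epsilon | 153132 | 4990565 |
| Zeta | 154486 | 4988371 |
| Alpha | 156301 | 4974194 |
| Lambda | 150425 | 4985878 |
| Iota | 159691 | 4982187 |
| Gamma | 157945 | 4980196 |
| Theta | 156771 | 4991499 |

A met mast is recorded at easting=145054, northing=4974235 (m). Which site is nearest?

Squared distances to each site:
Beta: 201018218.000; Mu: 287421017.000; Epsilon: 331922984.000; Zeta: 288789120.000; Alpha: 126496690.000; Lambda: 164407090.000; Iota: 277476073.000; Gamma: 201711402.000; Theta: 435333785.000.
Minimum at Alpha.

Alpha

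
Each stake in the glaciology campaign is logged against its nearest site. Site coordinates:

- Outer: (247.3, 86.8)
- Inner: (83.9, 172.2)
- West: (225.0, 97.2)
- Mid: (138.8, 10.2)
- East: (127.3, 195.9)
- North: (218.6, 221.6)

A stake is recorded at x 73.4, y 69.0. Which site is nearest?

Squared distances to each site:
Outer: 30558.050; Inner: 10760.490; West: 23777.800; Mid: 7734.600; East: 19008.820; North: 44369.800.
Minimum at Mid.

Mid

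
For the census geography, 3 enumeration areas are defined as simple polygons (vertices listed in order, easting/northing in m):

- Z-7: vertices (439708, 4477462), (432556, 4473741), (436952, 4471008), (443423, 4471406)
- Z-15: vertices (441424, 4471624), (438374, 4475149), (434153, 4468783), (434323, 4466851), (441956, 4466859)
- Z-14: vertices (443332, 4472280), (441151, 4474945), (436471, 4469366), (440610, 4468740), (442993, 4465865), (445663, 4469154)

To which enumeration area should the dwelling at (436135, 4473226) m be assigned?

Z-7

Cast a ray rightward from (436135, 4473226). For each polygon, the edges (by vertex number in listed order) whose endpoints lie on opposite sides of northing = 4473226, where each meets that height, and whether that is right or left of the point:
Z-7: 2–3 at easting≈433384.4 (left), 4–1 at easting≈442306.5 (right) → 1 crossing.
Z-15: 1–2 at easting≈440037.9 (right), 2–3 at easting≈437098.9 (right) → 2 crossings.
Z-14: 1–2 at easting≈442557.8 (right), 2–3 at easting≈439709.0 (right) → 2 crossings.
Only Z-7 has an odd count, so the point is inside Z-7.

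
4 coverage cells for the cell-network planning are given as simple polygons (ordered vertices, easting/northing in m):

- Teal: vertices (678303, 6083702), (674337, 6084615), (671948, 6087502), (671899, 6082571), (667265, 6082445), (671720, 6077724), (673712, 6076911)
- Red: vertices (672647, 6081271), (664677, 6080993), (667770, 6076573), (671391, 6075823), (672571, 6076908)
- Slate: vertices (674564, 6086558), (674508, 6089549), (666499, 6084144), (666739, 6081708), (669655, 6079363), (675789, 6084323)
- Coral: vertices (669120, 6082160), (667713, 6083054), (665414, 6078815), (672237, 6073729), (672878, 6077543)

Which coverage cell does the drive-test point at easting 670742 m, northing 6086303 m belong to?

Cast a ray rightward from (670742, 6086303). For each polygon, the edges (by vertex number in listed order) whose endpoints lie on opposite sides of northing = 6086303, where each meets that height, and whether that is right or left of the point:
Teal: 2–3 at easting≈672940.2 (right), 3–4 at easting≈671936.1 (right) → 2 crossings.
Red: no edge straddles that height → 0 crossings.
Slate: 2–3 at easting≈669698.2 (left), 6–1 at easting≈674703.8 (right) → 1 crossing.
Coral: no edge straddles that height → 0 crossings.
Only Slate has an odd count, so the point is inside Slate.

Slate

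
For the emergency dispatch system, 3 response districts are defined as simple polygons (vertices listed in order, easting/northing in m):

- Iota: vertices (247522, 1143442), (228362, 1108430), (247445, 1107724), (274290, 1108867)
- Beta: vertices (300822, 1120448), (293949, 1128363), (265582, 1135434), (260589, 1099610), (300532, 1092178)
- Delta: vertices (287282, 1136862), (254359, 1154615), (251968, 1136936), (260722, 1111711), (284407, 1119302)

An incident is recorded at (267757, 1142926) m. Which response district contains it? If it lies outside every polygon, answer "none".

Delta

Cast a ray rightward from (267757, 1142926). For each polygon, the edges (by vertex number in listed order) whose endpoints lie on opposite sides of northing = 1142926, where each meets that height, and whether that is right or left of the point:
Iota: 1–2 at easting≈247239.6 (left), 4–1 at easting≈247921.5 (left) → 0 crossings.
Beta: no edge straddles that height → 0 crossings.
Delta: 1–2 at easting≈276036.3 (right), 2–3 at easting≈252778.1 (left) → 1 crossing.
Only Delta has an odd count, so the point is inside Delta.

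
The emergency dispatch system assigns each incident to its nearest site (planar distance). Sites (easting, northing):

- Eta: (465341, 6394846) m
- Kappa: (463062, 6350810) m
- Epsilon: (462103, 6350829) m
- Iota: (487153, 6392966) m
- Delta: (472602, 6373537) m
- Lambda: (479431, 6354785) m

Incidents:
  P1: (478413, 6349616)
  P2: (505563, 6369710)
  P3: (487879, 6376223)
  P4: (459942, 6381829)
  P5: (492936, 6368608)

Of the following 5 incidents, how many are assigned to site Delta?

1

P1 → Lambda
P2 → Iota
P3 → Delta
P4 → Eta
P5 → Lambda
1 of the 5 goes to Delta.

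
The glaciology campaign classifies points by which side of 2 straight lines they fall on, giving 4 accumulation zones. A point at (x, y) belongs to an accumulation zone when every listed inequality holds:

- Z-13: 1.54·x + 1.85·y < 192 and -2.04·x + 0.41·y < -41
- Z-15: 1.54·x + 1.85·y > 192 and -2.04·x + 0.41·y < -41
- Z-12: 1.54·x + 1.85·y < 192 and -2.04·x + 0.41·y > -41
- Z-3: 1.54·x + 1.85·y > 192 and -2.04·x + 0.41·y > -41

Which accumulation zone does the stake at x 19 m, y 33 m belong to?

Z-12

1.54·19 + 1.85·33 = 90.310, which is < 192
-2.04·19 + 0.41·33 = -25.230, which is > -41
This sign pattern matches Z-12.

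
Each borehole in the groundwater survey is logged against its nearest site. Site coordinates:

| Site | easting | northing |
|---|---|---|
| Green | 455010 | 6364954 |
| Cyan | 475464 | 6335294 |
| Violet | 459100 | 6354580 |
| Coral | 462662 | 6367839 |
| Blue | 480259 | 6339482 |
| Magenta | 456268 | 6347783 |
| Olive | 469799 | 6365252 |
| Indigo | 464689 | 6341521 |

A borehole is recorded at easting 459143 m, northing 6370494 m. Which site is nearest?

Coral

Squared distances to each site:
Green: 47773289.000; Cyan: 1505415041.000; Violet: 253257245.000; Coral: 19432386.000; Blue: 1407629600.000; Magenta: 524055146.000; Olive: 141028900.000; Indigo: 870192845.000.
Minimum at Coral.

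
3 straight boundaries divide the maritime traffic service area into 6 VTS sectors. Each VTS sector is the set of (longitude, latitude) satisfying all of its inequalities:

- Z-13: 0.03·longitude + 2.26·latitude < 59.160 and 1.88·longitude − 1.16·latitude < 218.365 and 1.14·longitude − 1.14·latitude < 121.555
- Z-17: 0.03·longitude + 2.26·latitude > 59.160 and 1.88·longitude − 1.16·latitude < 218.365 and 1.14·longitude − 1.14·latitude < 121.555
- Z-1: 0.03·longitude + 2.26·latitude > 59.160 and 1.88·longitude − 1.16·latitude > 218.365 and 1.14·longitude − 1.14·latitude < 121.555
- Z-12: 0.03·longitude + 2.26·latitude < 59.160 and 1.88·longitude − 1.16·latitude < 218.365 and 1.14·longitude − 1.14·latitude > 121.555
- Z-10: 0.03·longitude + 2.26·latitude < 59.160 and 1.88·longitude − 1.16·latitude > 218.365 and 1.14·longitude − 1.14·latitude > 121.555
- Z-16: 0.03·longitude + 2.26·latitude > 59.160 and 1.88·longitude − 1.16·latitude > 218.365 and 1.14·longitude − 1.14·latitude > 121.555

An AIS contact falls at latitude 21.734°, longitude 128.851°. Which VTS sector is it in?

Z-12

0.03·128.851 + 2.26·21.734 = 52.984, which is < 59.160
1.88·128.851 − 1.16·21.734 = 217.028, which is < 218.365
1.14·128.851 − 1.14·21.734 = 122.113, which is > 121.555
This sign pattern matches Z-12.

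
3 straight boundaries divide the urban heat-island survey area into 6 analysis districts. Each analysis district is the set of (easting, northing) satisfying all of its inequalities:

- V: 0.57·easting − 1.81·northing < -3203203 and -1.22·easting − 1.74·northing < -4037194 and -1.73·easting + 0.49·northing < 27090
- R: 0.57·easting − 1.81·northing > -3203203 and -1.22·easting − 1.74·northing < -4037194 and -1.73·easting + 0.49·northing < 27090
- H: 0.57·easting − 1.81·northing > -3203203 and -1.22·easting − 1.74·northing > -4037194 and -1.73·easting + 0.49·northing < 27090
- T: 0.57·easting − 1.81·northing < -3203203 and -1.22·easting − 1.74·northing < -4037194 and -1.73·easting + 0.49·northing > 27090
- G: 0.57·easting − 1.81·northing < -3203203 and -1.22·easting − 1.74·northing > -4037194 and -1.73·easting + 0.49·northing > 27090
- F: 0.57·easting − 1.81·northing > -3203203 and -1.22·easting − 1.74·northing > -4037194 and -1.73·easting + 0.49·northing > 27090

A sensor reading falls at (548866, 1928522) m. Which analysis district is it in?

0.57·548866 − 1.81·1928522 = -3177771.200, which is > -3203203
-1.22·548866 − 1.74·1928522 = -4025244.800, which is > -4037194
-1.73·548866 + 0.49·1928522 = -4562.400, which is < 27090
This sign pattern matches H.

H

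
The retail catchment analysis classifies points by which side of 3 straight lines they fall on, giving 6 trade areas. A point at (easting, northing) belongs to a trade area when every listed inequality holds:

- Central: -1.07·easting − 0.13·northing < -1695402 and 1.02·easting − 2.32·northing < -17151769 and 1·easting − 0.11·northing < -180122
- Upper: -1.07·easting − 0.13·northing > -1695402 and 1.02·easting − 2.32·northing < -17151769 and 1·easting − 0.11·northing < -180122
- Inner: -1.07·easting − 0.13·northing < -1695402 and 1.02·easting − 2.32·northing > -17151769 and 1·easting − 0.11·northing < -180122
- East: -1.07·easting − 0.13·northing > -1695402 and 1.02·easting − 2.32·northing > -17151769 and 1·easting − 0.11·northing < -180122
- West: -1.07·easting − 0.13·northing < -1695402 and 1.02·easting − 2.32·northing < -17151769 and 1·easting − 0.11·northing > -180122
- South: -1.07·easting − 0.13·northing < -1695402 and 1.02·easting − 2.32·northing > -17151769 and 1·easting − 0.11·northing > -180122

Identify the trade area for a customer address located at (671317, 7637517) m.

-1.07·671317 − 0.13·7637517 = -1711186.400, which is < -1695402
1.02·671317 − 2.32·7637517 = -17034296.100, which is > -17151769
1·671317 − 0.11·7637517 = -168809.870, which is > -180122
This sign pattern matches South.

South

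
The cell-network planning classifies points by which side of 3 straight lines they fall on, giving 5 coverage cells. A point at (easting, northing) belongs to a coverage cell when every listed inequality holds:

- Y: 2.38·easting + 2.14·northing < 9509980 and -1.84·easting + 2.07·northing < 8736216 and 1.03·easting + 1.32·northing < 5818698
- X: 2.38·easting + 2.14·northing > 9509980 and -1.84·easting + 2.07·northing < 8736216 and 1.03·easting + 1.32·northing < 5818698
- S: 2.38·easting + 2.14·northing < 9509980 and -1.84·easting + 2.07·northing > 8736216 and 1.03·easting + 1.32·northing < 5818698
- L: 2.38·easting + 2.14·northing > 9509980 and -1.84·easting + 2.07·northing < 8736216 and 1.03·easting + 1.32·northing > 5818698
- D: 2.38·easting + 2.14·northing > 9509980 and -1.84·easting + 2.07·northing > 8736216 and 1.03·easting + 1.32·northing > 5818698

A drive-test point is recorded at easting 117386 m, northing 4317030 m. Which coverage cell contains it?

L

2.38·117386 + 2.14·4317030 = 9517822.880, which is > 9509980
-1.84·117386 + 2.07·4317030 = 8720261.860, which is < 8736216
1.03·117386 + 1.32·4317030 = 5819387.180, which is > 5818698
This sign pattern matches L.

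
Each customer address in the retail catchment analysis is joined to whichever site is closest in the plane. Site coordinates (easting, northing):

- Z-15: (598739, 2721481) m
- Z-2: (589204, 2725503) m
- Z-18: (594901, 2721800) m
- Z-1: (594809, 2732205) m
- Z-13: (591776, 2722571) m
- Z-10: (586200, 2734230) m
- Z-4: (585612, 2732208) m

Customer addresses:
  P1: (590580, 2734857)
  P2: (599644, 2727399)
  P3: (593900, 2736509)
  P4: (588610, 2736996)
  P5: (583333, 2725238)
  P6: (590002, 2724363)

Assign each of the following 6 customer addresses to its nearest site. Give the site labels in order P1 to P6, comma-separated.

P1 → Z-10 (d²=19577529.00)
P2 → Z-15 (d²=35841749.00)
P3 → Z-1 (d²=19350697.00)
P4 → Z-10 (d²=13458856.00)
P5 → Z-2 (d²=34538866.00)
P6 → Z-2 (d²=1936404.00)

Z-10, Z-15, Z-1, Z-10, Z-2, Z-2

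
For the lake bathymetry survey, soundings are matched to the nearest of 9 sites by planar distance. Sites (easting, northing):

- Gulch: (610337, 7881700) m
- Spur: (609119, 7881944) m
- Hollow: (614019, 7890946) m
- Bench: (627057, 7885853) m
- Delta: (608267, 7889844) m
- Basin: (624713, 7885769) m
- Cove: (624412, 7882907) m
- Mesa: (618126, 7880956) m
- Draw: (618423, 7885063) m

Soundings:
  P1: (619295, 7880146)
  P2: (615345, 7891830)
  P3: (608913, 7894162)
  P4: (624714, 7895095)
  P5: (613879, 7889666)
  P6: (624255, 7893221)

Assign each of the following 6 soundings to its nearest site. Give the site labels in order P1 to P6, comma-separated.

Mesa, Hollow, Delta, Basin, Hollow, Basin

P1 → Mesa (d²=2022661.00)
P2 → Hollow (d²=2539732.00)
P3 → Delta (d²=19062440.00)
P4 → Basin (d²=86974277.00)
P5 → Hollow (d²=1658000.00)
P6 → Basin (d²=55742068.00)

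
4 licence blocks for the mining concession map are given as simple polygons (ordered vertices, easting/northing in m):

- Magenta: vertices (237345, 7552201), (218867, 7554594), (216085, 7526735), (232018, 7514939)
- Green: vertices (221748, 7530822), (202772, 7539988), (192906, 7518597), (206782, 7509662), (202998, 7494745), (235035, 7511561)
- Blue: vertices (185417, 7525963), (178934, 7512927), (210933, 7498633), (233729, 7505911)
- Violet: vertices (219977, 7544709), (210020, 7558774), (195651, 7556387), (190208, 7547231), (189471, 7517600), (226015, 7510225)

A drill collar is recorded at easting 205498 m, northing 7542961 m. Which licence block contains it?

Violet

Cast a ray rightward from (205498, 7542961). For each polygon, the edges (by vertex number in listed order) whose endpoints lie on opposite sides of northing = 7542961, where each meets that height, and whether that is right or left of the point:
Magenta: 2–3 at easting≈217705.3 (right), 4–1 at easting≈236024.0 (right) → 2 crossings.
Green: no edge straddles that height → 0 crossings.
Blue: no edge straddles that height → 0 crossings.
Violet: 4–5 at easting≈190101.8 (left), 6–1 at easting≈220283.1 (right) → 1 crossing.
Only Violet has an odd count, so the point is inside Violet.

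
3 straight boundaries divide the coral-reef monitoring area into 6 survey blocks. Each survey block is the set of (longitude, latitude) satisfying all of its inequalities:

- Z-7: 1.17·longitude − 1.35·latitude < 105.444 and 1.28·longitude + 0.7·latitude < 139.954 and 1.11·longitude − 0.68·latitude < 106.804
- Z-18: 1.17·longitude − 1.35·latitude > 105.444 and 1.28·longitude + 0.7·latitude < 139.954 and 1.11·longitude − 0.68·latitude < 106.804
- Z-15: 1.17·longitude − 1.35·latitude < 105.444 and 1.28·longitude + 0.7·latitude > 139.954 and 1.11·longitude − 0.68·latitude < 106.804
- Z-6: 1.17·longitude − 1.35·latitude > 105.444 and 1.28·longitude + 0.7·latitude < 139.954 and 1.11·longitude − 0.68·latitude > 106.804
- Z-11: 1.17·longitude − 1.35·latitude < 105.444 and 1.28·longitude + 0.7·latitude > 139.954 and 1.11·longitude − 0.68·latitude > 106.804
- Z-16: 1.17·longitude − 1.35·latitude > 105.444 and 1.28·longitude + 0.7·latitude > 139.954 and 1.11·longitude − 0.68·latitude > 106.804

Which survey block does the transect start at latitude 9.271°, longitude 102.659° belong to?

Z-6

1.17·102.659 − 1.35·9.271 = 107.595, which is > 105.444
1.28·102.659 + 0.7·9.271 = 137.893, which is < 139.954
1.11·102.659 − 0.68·9.271 = 107.647, which is > 106.804
This sign pattern matches Z-6.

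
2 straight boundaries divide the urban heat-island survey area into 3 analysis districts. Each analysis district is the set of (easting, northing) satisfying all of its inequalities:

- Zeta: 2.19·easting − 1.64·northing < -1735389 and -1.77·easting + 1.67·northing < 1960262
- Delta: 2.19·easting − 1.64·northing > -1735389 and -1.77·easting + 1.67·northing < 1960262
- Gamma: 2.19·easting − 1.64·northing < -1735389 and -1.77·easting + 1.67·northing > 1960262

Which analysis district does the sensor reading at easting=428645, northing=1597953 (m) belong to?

Delta

2.19·428645 − 1.64·1597953 = -1681910.370, which is > -1735389
-1.77·428645 + 1.67·1597953 = 1909879.860, which is < 1960262
This sign pattern matches Delta.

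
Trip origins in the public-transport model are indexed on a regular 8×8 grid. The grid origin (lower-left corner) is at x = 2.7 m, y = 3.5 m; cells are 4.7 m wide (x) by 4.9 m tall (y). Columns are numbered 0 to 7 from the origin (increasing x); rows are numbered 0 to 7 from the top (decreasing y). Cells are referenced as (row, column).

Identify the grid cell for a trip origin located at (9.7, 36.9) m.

(1, 1)

Column index: ⌊(9.7 − 2.7) / 4.7⌋ = ⌊1.489⌋ = 1
Row offset from origin: ⌊(36.9 − 3.5) / 4.9⌋ = ⌊6.816⌋ = 6 → row 1 (counted from top)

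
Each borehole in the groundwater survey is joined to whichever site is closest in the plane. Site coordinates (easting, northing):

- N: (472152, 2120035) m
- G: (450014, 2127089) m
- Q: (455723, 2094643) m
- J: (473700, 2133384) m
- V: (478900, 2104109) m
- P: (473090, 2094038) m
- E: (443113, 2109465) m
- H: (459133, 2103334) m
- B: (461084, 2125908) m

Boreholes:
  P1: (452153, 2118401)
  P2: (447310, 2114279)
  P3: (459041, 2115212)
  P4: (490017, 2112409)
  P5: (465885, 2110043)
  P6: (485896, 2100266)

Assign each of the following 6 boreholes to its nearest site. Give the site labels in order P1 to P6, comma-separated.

G, E, B, V, H, V

P1 → G (d²=80056665.00)
P2 → E (d²=40789405.00)
P3 → B (d²=118578265.00)
P4 → V (d²=192477689.00)
P5 → H (d²=90600185.00)
P6 → V (d²=63712665.00)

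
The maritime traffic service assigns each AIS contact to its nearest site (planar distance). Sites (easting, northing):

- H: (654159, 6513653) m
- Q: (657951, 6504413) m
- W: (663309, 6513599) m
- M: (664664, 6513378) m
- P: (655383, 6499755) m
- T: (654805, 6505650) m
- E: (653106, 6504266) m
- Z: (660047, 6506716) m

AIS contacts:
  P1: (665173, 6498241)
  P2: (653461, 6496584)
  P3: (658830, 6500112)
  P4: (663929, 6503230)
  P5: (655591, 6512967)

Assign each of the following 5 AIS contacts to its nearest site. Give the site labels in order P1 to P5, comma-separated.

Q, P, P, Z, H

P1 → Q (d²=90250868.00)
P2 → P (d²=13749325.00)
P3 → P (d²=12009258.00)
P4 → Z (d²=27222120.00)
P5 → H (d²=2521220.00)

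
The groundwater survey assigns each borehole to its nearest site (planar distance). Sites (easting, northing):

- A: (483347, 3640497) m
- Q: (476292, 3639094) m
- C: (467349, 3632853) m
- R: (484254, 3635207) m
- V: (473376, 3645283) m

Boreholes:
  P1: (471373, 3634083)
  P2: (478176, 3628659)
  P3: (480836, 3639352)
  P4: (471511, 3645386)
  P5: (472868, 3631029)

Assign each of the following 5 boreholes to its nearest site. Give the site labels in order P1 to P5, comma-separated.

P1 → C (d²=17705476.00)
P2 → R (d²=79818388.00)
P3 → A (d²=7616146.00)
P4 → V (d²=3488834.00)
P5 → C (d²=33786337.00)

C, R, A, V, C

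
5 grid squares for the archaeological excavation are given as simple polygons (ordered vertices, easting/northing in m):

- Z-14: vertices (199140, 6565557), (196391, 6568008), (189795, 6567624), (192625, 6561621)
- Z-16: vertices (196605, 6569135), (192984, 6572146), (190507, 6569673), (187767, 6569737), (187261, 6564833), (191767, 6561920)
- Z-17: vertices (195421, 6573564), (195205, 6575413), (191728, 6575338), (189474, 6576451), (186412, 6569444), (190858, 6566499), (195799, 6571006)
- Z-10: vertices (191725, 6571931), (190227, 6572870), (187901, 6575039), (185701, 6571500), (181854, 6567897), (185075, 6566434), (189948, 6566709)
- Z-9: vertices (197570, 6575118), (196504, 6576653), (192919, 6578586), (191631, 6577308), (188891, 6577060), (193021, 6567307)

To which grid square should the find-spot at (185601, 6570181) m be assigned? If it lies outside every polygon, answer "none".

Z-10

Cast a ray rightward from (185601, 6570181). For each polygon, the edges (by vertex number in listed order) whose endpoints lie on opposite sides of northing = 6570181, where each meets that height, and whether that is right or left of the point:
Z-14: no edge straddles that height → 0 crossings.
Z-16: 1–2 at easting≈195347.1 (right), 2–3 at easting≈191015.8 (right) → 2 crossings.
Z-17: 4–5 at easting≈186734.1 (right), 6–7 at easting≈194894.6 (right) → 2 crossings.
Z-10: 4–5 at easting≈184292.7 (left), 7–1 at easting≈191129.5 (right) → 1 crossing.
Z-9: 5–6 at easting≈191804.0 (right), 6–1 at easting≈194694.8 (right) → 2 crossings.
Only Z-10 has an odd count, so the point is inside Z-10.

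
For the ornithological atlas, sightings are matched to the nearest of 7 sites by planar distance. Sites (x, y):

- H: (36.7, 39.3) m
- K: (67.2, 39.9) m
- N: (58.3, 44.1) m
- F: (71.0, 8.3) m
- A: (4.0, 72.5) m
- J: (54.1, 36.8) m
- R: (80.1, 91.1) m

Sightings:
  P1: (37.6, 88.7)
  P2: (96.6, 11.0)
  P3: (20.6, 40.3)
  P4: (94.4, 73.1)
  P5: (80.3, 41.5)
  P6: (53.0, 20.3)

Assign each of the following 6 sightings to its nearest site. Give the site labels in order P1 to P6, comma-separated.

A, F, H, R, K, J

P1 → A (d²=1391.40)
P2 → F (d²=662.65)
P3 → H (d²=260.21)
P4 → R (d²=528.49)
P5 → K (d²=174.17)
P6 → J (d²=273.46)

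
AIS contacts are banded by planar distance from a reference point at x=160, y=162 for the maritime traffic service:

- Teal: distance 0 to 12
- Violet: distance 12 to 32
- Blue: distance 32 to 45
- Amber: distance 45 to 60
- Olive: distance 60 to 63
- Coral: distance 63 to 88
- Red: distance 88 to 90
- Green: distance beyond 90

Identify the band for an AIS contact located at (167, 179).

Violet

Distance = √((167−160)² + (179−162)²) = √(49.000 + 289.000) = 18.385.
12 ≤ 18.385 < 32 → Violet.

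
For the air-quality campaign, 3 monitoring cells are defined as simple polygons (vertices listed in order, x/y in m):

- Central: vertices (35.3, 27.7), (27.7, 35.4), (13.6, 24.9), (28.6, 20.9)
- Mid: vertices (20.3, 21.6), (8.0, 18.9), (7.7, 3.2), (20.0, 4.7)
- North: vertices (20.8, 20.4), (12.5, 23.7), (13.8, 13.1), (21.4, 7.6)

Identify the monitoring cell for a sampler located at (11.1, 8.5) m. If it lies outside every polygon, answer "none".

Cast a ray rightward from (11.1, 8.5). For each polygon, the edges (by vertex number in listed order) whose endpoints lie on opposite sides of y = 8.5, where each meets that height, and whether that is right or left of the point:
Central: no edge straddles that height → 0 crossings.
Mid: 2–3 at x≈7.80 (left), 4–1 at x≈20.07 (right) → 1 crossing.
North: 3–4 at x≈20.16 (right), 4–1 at x≈21.36 (right) → 2 crossings.
Only Mid has an odd count, so the point is inside Mid.

Mid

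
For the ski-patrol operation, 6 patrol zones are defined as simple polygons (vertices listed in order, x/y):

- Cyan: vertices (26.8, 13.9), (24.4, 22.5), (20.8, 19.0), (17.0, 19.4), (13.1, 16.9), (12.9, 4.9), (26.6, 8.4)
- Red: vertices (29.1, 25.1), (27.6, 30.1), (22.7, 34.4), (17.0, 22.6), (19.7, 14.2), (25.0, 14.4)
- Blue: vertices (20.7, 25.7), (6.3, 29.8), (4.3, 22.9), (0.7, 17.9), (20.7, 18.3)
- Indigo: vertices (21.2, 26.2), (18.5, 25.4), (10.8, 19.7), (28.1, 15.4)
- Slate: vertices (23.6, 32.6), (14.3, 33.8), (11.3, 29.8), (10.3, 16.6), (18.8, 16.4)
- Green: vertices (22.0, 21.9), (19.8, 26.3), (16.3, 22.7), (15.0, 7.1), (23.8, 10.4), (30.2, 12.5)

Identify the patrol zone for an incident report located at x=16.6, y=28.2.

Cast a ray rightward from (16.6, 28.2). For each polygon, the edges (by vertex number in listed order) whose endpoints lie on opposite sides of y = 28.2, where each meets that height, and whether that is right or left of the point:
Cyan: no edge straddles that height → 0 crossings.
Red: 1–2 at x≈28.17 (right), 3–4 at x≈19.71 (right) → 2 crossings.
Blue: 1–2 at x≈11.92 (left), 2–3 at x≈5.84 (left) → 0 crossings.
Indigo: no edge straddles that height → 0 crossings.
Slate: 3–4 at x≈11.18 (left), 5–1 at x≈22.30 (right) → 1 crossing.
Green: no edge straddles that height → 0 crossings.
Only Slate has an odd count, so the point is inside Slate.

Slate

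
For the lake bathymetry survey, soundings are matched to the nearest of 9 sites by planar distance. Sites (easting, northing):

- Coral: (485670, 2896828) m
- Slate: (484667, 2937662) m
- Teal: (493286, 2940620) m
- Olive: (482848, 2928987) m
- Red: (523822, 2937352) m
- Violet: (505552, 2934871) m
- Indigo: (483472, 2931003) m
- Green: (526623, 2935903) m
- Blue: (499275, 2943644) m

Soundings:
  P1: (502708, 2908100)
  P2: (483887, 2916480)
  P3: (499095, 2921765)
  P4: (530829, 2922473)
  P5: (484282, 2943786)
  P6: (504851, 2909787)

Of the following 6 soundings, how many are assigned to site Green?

1

P1 → Coral
P2 → Olive
P3 → Violet
P4 → Green
P5 → Slate
P6 → Coral
1 of the 6 goes to Green.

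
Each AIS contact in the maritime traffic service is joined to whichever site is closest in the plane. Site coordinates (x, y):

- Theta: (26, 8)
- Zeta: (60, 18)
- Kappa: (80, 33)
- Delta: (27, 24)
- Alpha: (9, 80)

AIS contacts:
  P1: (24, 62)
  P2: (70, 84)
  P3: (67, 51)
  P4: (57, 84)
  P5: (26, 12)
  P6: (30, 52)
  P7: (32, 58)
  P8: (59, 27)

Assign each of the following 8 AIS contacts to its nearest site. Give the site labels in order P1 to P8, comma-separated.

Alpha, Kappa, Kappa, Alpha, Theta, Delta, Alpha, Zeta

P1 → Alpha (d²=549.00)
P2 → Kappa (d²=2701.00)
P3 → Kappa (d²=493.00)
P4 → Alpha (d²=2320.00)
P5 → Theta (d²=16.00)
P6 → Delta (d²=793.00)
P7 → Alpha (d²=1013.00)
P8 → Zeta (d²=82.00)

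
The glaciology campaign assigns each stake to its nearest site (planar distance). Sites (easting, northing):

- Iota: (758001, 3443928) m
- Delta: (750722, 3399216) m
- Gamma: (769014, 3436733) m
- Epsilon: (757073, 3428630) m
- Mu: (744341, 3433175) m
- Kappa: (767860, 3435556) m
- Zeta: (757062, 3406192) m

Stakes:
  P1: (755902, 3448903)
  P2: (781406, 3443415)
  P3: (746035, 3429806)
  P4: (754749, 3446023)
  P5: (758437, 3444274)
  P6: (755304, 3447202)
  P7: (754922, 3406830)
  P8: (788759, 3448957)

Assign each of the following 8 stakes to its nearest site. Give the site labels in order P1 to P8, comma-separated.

Iota, Gamma, Mu, Iota, Iota, Iota, Zeta, Gamma

P1 → Iota (d²=29156426.00)
P2 → Gamma (d²=198210788.00)
P3 → Mu (d²=14219797.00)
P4 → Iota (d²=14964529.00)
P5 → Iota (d²=309812.00)
P6 → Iota (d²=17992885.00)
P7 → Zeta (d²=4986644.00)
P8 → Gamma (d²=539291201.00)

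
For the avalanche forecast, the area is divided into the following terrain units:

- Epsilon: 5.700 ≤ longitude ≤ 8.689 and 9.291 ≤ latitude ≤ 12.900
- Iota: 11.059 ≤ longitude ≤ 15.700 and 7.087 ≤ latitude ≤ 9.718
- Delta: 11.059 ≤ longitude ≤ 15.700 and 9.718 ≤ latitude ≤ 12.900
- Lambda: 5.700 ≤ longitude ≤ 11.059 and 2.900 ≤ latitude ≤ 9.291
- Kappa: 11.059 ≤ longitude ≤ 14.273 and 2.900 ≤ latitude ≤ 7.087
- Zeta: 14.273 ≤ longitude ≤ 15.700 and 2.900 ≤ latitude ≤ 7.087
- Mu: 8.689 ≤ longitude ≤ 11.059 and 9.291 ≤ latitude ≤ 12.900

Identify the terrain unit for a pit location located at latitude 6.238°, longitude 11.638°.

Kappa

The point has longitude = 11.638 and latitude = 6.238.
Only Kappa satisfies 11.059 ≤ longitude ≤ 14.273 and 2.900 ≤ latitude ≤ 7.087.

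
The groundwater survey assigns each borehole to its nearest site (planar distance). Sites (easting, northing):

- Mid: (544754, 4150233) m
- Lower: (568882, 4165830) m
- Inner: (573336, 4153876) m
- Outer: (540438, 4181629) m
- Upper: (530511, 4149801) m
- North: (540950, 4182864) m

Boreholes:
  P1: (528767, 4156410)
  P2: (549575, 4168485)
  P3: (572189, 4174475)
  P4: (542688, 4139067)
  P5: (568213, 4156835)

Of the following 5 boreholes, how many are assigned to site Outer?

P1 → Upper
P2 → Outer
P3 → Lower
P4 → Mid
P5 → Inner
1 of the 5 goes to Outer.

1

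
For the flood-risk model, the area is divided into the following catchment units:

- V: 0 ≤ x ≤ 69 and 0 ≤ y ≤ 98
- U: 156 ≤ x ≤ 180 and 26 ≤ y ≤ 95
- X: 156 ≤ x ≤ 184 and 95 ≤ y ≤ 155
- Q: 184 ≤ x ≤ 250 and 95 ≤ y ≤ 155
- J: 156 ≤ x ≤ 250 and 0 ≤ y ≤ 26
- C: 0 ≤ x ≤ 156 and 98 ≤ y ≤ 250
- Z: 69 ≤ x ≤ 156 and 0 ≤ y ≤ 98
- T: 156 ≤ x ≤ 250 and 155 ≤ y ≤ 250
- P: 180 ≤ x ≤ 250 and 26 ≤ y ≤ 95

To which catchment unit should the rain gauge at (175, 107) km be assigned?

The point has x = 175 and y = 107.
Only X satisfies 156 ≤ x ≤ 184 and 95 ≤ y ≤ 155.

X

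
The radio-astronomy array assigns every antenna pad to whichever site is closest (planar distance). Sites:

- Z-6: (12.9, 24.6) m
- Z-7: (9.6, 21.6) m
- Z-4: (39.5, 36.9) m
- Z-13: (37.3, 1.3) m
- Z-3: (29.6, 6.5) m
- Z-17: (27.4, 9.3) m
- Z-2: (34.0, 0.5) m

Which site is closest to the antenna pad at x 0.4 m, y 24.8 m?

Squared distances to each site:
Z-6: 156.290; Z-7: 94.880; Z-4: 1675.220; Z-13: 1913.860; Z-3: 1187.530; Z-17: 969.250; Z-2: 1719.450.
Minimum at Z-7.

Z-7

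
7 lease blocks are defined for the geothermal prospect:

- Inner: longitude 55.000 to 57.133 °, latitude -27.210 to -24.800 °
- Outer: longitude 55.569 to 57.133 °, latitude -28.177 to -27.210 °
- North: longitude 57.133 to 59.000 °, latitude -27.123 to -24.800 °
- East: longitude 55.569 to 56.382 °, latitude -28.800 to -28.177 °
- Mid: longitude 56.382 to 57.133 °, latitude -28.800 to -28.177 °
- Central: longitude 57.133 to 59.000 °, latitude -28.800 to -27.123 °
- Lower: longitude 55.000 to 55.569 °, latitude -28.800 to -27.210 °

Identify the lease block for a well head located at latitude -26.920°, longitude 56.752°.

The point has longitude = 56.752 and latitude = -26.920.
Only Inner satisfies 55.000 ≤ longitude ≤ 57.133 and -27.210 ≤ latitude ≤ -24.800.

Inner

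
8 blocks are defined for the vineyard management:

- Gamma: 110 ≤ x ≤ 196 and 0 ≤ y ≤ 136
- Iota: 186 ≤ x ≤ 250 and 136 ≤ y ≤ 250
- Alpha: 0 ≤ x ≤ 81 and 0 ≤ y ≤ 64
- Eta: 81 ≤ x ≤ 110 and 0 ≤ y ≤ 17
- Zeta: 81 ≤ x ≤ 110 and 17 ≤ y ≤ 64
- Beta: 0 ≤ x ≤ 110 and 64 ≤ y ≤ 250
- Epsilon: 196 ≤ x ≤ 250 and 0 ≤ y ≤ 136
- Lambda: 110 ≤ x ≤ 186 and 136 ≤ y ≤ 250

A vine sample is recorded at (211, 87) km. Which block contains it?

The point has x = 211 and y = 87.
Only Epsilon satisfies 196 ≤ x ≤ 250 and 0 ≤ y ≤ 136.

Epsilon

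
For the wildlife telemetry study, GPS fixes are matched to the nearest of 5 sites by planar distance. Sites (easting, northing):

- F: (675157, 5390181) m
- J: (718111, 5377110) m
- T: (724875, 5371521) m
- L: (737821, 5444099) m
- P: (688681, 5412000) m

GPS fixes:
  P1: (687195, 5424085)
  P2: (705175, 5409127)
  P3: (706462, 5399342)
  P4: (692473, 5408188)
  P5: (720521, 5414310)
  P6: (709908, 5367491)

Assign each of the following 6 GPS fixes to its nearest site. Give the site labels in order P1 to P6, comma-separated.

P1 → P (d²=148255421.00)
P2 → P (d²=280306165.00)
P3 → P (d²=476388925.00)
P4 → P (d²=28910608.00)
P5 → P (d²=1019121700.00)
P6 → J (d²=159814370.00)

P, P, P, P, P, J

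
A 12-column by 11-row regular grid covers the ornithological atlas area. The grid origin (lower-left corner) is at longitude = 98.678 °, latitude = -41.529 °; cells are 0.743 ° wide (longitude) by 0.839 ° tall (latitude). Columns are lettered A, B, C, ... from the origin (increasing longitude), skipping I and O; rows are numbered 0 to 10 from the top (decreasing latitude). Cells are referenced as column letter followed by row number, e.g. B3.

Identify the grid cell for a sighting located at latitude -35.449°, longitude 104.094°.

Column index: ⌊(104.094 − 98.678) / 0.743⌋ = ⌊7.289⌋ = 7 → column H
Row offset from origin: ⌊(-35.449 − -41.529) / 0.839⌋ = ⌊7.247⌋ = 7 → row 3 (counted from top)

H3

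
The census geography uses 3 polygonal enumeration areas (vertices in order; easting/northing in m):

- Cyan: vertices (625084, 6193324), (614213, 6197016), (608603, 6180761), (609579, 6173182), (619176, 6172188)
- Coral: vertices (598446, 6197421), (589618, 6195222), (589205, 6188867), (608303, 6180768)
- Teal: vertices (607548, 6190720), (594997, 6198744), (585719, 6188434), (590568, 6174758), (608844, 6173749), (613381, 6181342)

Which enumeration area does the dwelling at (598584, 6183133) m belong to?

Teal

Cast a ray rightward from (598584, 6183133). For each polygon, the edges (by vertex number in listed order) whose endpoints lie on opposite sides of northing = 6183133, where each meets that height, and whether that is right or left of the point:
Cyan: 2–3 at easting≈609421.6 (right), 5–1 at easting≈622235.4 (right) → 2 crossings.
Coral: 3–4 at easting≈602726.2 (right), 4–1 at easting≈606903.1 (right) → 2 crossings.
Teal: 3–4 at easting≈587598.5 (left), 6–1 at easting≈612267.0 (right) → 1 crossing.
Only Teal has an odd count, so the point is inside Teal.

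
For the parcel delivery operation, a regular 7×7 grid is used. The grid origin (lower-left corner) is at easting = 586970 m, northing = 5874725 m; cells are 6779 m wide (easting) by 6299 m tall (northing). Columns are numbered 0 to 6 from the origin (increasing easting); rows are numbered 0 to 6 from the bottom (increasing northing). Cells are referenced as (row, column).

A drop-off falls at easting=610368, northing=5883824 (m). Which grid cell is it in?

(1, 3)

Column index: ⌊(610368 − 586970) / 6779⌋ = ⌊3.452⌋ = 3
Row offset from origin: ⌊(5883824 − 5874725) / 6299⌋ = ⌊1.445⌋ = 1 → row 1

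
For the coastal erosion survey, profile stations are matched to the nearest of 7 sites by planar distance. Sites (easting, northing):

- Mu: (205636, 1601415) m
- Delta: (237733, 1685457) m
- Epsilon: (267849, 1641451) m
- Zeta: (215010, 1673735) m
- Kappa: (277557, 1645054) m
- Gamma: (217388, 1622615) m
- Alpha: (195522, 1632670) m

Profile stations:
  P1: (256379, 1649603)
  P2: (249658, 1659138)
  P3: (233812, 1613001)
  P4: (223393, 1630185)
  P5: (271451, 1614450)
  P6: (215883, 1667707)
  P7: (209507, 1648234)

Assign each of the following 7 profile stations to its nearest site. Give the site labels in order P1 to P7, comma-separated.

Epsilon, Epsilon, Gamma, Gamma, Epsilon, Zeta, Alpha

P1 → Epsilon (d²=198016004.00)
P2 → Epsilon (d²=643742450.00)
P3 → Gamma (d²=362176772.00)
P4 → Gamma (d²=93364925.00)
P5 → Epsilon (d²=742028405.00)
P6 → Zeta (d²=37098913.00)
P7 → Alpha (d²=437818321.00)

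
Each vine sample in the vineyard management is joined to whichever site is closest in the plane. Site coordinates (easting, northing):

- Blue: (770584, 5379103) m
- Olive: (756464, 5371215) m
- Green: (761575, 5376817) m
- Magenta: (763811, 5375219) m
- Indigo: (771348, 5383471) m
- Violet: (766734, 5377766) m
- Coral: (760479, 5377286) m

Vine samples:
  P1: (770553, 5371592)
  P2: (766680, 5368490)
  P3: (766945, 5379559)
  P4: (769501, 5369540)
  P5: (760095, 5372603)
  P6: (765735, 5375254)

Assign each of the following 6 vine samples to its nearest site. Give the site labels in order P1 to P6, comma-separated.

P1 → Violet (d²=52703037.00)
P2 → Magenta (d²=53510602.00)
P3 → Violet (d²=3259370.00)
P4 → Magenta (d²=64627141.00)
P5 → Olive (d²=15110705.00)
P6 → Magenta (d²=3703001.00)

Violet, Magenta, Violet, Magenta, Olive, Magenta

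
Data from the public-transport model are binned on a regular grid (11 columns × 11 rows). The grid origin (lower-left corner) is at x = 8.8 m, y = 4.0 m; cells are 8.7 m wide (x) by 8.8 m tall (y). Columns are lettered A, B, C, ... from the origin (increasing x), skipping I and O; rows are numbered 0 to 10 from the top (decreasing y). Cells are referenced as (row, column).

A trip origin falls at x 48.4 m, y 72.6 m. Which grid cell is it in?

(3, E)

Column index: ⌊(48.4 − 8.8) / 8.7⌋ = ⌊4.552⌋ = 4 → column E
Row offset from origin: ⌊(72.6 − 4.0) / 8.8⌋ = ⌊7.795⌋ = 7 → row 3 (counted from top)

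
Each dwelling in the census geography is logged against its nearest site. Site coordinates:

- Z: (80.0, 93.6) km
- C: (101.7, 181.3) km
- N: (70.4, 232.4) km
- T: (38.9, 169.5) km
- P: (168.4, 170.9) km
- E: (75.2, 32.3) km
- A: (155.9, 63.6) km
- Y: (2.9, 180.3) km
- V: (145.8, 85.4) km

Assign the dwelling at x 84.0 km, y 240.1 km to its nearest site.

Squared distances to each site:
Z: 21478.250; C: 3770.730; N: 244.250; T: 7018.370; P: 11912.000; E: 43258.280; A: 36321.860; Y: 10153.250; V: 27751.330.
Minimum at N.

N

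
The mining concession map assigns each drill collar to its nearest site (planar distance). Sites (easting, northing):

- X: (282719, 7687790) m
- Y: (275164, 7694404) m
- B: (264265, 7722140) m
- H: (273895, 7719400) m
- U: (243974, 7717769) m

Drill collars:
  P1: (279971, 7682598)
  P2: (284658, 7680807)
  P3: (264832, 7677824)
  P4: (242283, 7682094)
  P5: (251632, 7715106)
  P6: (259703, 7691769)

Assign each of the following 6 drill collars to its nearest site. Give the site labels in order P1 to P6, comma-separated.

P1 → X (d²=34508368.00)
P2 → X (d²=52522010.00)
P3 → Y (d²=381646624.00)
P4 → Y (d²=1232696261.00)
P5 → U (d²=65736533.00)
P6 → Y (d²=245985746.00)

X, X, Y, Y, U, Y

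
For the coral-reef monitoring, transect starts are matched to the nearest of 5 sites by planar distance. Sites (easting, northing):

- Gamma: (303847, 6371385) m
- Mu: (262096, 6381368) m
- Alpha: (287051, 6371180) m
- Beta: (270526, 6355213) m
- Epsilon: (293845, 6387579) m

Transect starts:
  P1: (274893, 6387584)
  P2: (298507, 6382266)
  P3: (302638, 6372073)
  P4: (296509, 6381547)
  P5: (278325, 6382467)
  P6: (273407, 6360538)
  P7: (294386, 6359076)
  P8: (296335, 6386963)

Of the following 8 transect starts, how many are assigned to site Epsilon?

P1 → Mu
P2 → Epsilon
P3 → Gamma
P4 → Epsilon
P5 → Alpha
P6 → Beta
P7 → Alpha
P8 → Epsilon
3 of the 8 go to Epsilon.

3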